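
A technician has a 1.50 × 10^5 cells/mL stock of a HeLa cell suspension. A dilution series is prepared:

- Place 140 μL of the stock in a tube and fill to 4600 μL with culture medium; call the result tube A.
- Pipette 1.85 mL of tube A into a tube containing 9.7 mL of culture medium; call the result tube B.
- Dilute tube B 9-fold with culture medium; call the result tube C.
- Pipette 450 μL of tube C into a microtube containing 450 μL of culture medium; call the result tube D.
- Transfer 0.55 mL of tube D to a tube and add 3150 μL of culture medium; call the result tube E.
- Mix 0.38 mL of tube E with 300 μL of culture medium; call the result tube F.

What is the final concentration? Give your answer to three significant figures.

Step 1: 140 μL brought to 4600 μL → factor 4600/140 = 32.857
Step 2: 1.85 mL + 9.7 mL = 11.55 mL total → factor 11.55/1.85 = 6.2432
Step 3: 9-fold → factor 9
Step 4: 450 μL + 450 μL = 900 μL total → factor 900/450 = 2
Step 5: 0.55 mL + 3150 μL = 3.7 mL total → factor 3.7/0.55 = 6.7273
Step 6: 0.38 mL + 300 μL = 0.68 mL total → factor 0.68/0.38 = 1.7895
Overall dilution factor = 32.857 × 6.2432 × 9 × 2 × 6.7273 × 1.7895 = 44451
Final = 1.50 × 10^5 cells/mL / 44451 = 3.37 cells/mL

3.37 cells/mL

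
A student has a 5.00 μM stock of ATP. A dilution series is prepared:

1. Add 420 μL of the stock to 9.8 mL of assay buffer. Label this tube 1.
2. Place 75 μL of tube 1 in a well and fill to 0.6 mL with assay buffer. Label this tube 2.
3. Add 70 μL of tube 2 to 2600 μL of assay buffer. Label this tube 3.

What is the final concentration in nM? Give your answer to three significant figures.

Step 1: 420 μL + 9.8 mL = 10220 μL total → factor 10220/420 = 24.333
Step 2: 75 μL brought to 0.6 mL → factor 600/75 = 8
Step 3: 70 μL + 2600 μL = 2670 μL total → factor 2670/70 = 38.143
Overall dilution factor = 24.333 × 8 × 38.143 = 7425.1
Final = 5.00 μM / 7425.1 = 0.0006734 μM = 0.673 nM

0.673 nM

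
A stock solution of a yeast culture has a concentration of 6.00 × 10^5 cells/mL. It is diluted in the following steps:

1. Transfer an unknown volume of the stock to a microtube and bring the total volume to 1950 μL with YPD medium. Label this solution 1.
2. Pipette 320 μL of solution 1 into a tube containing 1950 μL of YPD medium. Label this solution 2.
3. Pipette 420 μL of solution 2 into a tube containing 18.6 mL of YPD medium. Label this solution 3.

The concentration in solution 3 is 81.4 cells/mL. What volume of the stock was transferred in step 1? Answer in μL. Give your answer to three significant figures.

85.0 μL

Step 1: v brought to 1950 μL → factor = 1950 μL/v
Step 2: 320 μL + 1950 μL = 2270 μL total → factor 2270/320 = 7.0938
Step 3: 420 μL + 18.6 mL = 19020 μL total → factor 19020/420 = 45.286
Product of known-step factors = 321.25
Overall factor = 6.00 × 10^5 cells/mL / (81.4 cells/mL) = 7371
Step-1 factor = 7371 / 321.25 = 22.945
v = 1950 μL / 22.945 = 85.0 μL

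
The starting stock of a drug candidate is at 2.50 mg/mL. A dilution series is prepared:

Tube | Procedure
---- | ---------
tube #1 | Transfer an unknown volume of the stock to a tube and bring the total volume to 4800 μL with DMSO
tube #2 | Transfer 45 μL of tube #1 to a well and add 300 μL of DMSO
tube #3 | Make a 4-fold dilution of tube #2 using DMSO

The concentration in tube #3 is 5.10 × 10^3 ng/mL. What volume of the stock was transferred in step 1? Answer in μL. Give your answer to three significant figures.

300 μL

Step 1: v brought to 4800 μL → factor = 4800 μL/v
Step 2: 45 μL + 300 μL = 345 μL total → factor 345/45 = 7.6667
Step 3: 4-fold → factor 4
Product of known-step factors = 30.667
Overall factor = 2.50 mg/mL / (5.10 × 10^3 ng/mL) = 490.2
Step-1 factor = 490.2 / 30.667 = 15.985
v = 4800 μL / 15.985 = 300 μL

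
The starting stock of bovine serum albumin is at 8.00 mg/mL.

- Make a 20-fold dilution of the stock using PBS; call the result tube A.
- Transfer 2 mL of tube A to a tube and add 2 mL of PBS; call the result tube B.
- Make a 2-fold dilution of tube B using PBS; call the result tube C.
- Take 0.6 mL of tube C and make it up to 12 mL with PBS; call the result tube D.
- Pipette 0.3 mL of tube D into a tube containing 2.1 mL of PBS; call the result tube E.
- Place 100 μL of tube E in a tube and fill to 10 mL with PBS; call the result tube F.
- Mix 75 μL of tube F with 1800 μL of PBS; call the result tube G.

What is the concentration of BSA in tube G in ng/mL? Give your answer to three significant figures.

0.250 ng/mL

Step 1: 20-fold → factor 20
Step 2: 2 mL + 2 mL = 4 mL total → factor 4/2 = 2
Step 3: 2-fold → factor 2
Step 4: 0.6 mL brought to 12 mL → factor 12/0.6 = 20
Step 5: 0.3 mL + 2.1 mL = 2.4 mL total → factor 2.4/0.3 = 8
Step 6: 100 μL brought to 10 mL → factor 10000/100 = 100
Step 7: 75 μL + 1800 μL = 1875 μL total → factor 1875/75 = 25
Overall dilution factor = 20 × 2 × 2 × 20 × 8 × 100 × 25 = 3.2 × 10^7
Final = 8.00 mg/mL / 3.2 × 10^7 = 2.500 × 10^-7 mg/mL = 0.250 ng/mL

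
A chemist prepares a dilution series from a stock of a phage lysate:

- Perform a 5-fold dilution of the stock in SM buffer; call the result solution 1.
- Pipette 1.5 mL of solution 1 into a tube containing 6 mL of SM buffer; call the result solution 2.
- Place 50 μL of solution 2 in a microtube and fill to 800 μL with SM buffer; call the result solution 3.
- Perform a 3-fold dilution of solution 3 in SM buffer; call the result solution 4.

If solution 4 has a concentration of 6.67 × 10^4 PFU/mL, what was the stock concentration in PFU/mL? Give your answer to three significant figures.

8.00 × 10^7 PFU/mL

Step 1: 5-fold → factor 5
Step 2: 1.5 mL + 6 mL = 7.5 mL total → factor 7.5/1.5 = 5
Step 3: 50 μL brought to 800 μL → factor 800/50 = 16
Step 4: 3-fold → factor 3
Overall dilution factor = 5 × 5 × 16 × 3 = 1200
Stock = 6.67 × 10^4 PFU/mL × 1200 = 8.00 × 10^7 PFU/mL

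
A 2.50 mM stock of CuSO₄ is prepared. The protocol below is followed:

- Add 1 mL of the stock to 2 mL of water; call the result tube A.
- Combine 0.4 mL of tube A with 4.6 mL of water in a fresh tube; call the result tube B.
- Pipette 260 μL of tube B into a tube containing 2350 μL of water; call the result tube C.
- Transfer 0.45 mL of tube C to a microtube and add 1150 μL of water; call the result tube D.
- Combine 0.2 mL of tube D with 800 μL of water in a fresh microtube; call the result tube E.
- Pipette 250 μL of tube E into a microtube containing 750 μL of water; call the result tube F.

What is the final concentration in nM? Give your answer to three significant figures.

93.4 nM

Step 1: 1 mL + 2 mL = 3 mL total → factor 3/1 = 3
Step 2: 0.4 mL + 4.6 mL = 5 mL total → factor 5/0.4 = 12.5
Step 3: 260 μL + 2350 μL = 2610 μL total → factor 2610/260 = 10.038
Step 4: 0.45 mL + 1150 μL = 1.6 mL total → factor 1.6/0.45 = 3.5556
Step 5: 0.2 mL + 800 μL = 1 mL total → factor 1/0.2 = 5
Step 6: 250 μL + 750 μL = 1000 μL total → factor 1000/250 = 4
Overall dilution factor = 3 × 12.5 × 10.038 × 3.5556 × 5 × 4 = 26769
Final = 2.50 mM / 26769 = 9.339 × 10^-5 mM = 93.4 nM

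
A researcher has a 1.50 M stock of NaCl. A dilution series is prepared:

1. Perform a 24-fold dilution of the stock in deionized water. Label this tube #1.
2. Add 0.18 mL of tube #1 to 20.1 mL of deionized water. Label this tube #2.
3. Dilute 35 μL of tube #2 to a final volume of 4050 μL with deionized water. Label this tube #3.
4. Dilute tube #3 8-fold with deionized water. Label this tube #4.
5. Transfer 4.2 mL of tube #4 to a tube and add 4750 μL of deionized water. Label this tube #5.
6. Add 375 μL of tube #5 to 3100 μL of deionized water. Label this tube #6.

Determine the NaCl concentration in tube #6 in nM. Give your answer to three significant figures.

Step 1: 24-fold → factor 24
Step 2: 0.18 mL + 20.1 mL = 20.28 mL total → factor 20.28/0.18 = 112.67
Step 3: 35 μL brought to 4050 μL → factor 4050/35 = 115.71
Step 4: 8-fold → factor 8
Step 5: 4.2 mL + 4750 μL = 8.95 mL total → factor 8.95/4.2 = 2.131
Step 6: 375 μL + 3100 μL = 3475 μL total → factor 3475/375 = 9.2667
Overall dilution factor = 24 × 112.67 × 115.71 × 8 × 2.131 × 9.2667 = 4.9429 × 10^7
Final = 1.50 M / 4.9429 × 10^7 = 3.035 × 10^-8 M = 30.3 nM

30.3 nM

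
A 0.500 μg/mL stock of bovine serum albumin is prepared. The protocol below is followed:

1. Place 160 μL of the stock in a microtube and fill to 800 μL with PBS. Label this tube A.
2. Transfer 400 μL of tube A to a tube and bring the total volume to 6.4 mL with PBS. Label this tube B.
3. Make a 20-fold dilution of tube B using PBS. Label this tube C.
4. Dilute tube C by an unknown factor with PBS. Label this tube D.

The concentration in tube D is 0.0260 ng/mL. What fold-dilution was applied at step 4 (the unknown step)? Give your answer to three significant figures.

12.0-fold

Step 1: 160 μL brought to 800 μL → factor 800/160 = 5
Step 2: 400 μL brought to 6.4 mL → factor 6400/400 = 16
Step 3: 20-fold → factor 20
Step 4: unknown factor x
Product of known-step factors = 1600
Overall factor = 0.500 μg/mL / (0.0260 ng/mL) = 19231
x = 19231 / 1600 = 12.0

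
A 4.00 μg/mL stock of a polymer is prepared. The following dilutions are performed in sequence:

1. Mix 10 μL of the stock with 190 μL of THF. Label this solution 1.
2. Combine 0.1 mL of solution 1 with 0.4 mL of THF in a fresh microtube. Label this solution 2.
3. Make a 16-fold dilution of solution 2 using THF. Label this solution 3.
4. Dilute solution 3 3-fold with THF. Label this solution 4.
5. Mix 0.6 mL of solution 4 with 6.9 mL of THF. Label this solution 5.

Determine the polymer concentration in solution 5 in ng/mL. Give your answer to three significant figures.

Step 1: 10 μL + 190 μL = 200 μL total → factor 200/10 = 20
Step 2: 0.1 mL + 0.4 mL = 0.5 mL total → factor 0.5/0.1 = 5
Step 3: 16-fold → factor 16
Step 4: 3-fold → factor 3
Step 5: 0.6 mL + 6.9 mL = 7.5 mL total → factor 7.5/0.6 = 12.5
Overall dilution factor = 20 × 5 × 16 × 3 × 12.5 = 60000
Final = 4.00 μg/mL / 60000 = 6.667 × 10^-5 μg/mL = 0.0667 ng/mL

0.0667 ng/mL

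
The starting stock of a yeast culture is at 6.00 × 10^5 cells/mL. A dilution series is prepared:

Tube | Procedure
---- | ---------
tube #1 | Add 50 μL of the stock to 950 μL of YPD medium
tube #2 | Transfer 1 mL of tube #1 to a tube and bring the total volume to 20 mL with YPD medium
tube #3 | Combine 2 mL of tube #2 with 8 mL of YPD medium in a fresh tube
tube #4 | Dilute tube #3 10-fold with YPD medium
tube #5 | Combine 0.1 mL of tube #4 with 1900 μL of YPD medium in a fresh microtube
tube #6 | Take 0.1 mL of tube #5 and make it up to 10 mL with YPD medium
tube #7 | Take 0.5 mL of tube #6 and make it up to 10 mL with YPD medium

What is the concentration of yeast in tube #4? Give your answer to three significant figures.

Step 1: 50 μL + 950 μL = 1000 μL total → factor 1000/50 = 20
Step 2: 1 mL brought to 20 mL → factor 20/1 = 20
Step 3: 2 mL + 8 mL = 10 mL total → factor 10/2 = 5
Step 4: 10-fold → factor 10
Dilution factor through tube #4 = 20 × 20 × 5 × 10 = 20000
[tube #4] = 6.00 × 10^5 cells/mL / 20000 = 30.0 cells/mL

30.0 cells/mL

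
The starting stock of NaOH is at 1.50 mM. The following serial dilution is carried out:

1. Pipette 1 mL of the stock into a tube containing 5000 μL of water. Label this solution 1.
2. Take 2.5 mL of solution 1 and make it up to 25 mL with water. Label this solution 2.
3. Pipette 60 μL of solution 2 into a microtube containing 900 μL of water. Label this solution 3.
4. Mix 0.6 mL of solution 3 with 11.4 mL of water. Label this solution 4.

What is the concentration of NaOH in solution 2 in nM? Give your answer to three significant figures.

Step 1: 1 mL + 5000 μL = 6 mL total → factor 6/1 = 6
Step 2: 2.5 mL brought to 25 mL → factor 25/2.5 = 10
Dilution factor through solution 2 = 6 × 10 = 60
[solution 2] = 1.50 mM / 60 = 0.02500 mM = 2.50 × 10^4 nM

2.50 × 10^4 nM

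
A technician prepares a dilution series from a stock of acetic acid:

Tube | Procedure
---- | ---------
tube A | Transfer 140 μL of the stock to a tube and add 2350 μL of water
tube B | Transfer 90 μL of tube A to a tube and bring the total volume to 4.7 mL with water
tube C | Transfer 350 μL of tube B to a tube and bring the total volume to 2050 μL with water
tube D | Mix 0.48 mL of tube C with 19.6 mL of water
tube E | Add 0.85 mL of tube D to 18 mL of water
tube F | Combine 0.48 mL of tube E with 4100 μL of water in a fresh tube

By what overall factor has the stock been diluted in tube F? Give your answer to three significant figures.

4.82 × 10^7

Step 1: 140 μL + 2350 μL = 2490 μL total → factor 2490/140 = 17.786
Step 2: 90 μL brought to 4.7 mL → factor 4700/90 = 52.222
Step 3: 350 μL brought to 2050 μL → factor 2050/350 = 5.8571
Step 4: 0.48 mL + 19.6 mL = 20.08 mL total → factor 20.08/0.48 = 41.833
Step 5: 0.85 mL + 18 mL = 18.85 mL total → factor 18.85/0.85 = 22.176
Step 6: 0.48 mL + 4100 μL = 4.58 mL total → factor 4.58/0.48 = 9.5417
Overall dilution factor = 17.786 × 52.222 × 5.8571 × 41.833 × 22.176 × 9.5417 = 4.8156 × 10^7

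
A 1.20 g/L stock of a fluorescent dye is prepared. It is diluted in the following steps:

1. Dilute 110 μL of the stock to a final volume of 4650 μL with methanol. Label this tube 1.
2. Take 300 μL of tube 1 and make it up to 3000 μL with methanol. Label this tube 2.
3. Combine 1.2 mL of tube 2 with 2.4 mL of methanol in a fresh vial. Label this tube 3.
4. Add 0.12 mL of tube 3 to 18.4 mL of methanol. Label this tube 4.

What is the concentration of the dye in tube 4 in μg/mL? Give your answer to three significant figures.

Step 1: 110 μL brought to 4650 μL → factor 4650/110 = 42.273
Step 2: 300 μL brought to 3000 μL → factor 3000/300 = 10
Step 3: 1.2 mL + 2.4 mL = 3.6 mL total → factor 3.6/1.2 = 3
Step 4: 0.12 mL + 18.4 mL = 18.52 mL total → factor 18.52/0.12 = 154.33
Overall dilution factor = 42.273 × 10 × 3 × 154.33 = 1.9572 × 10^5
Final = 1.20 g/L / 1.9572 × 10^5 = 6.131 × 10^-6 g/L = 0.00613 μg/mL

0.00613 μg/mL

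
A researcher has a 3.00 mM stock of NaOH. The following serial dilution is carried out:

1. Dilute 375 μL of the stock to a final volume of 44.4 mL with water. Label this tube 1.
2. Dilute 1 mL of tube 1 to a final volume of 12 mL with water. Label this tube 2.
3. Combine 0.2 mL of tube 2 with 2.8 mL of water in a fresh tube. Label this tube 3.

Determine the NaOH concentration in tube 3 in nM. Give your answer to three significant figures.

Step 1: 375 μL brought to 44.4 mL → factor 44400/375 = 118.4
Step 2: 1 mL brought to 12 mL → factor 12/1 = 12
Step 3: 0.2 mL + 2.8 mL = 3 mL total → factor 3/0.2 = 15
Overall dilution factor = 118.4 × 12 × 15 = 21312
Final = 3.00 mM / 21312 = 0.0001408 mM = 141 nM

141 nM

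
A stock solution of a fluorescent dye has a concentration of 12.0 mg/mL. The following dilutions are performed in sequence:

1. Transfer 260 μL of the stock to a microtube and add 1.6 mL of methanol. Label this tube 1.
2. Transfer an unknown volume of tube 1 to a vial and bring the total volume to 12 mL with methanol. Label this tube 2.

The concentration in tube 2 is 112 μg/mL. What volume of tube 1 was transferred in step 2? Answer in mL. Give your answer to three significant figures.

Step 1: 260 μL + 1.6 mL = 1860 μL total → factor 1860/260 = 7.1538
Step 2: v brought to 12 mL → factor = 12 mL/v
Product of known-step factors = 7.1538
Overall factor = 12.0 mg/mL / (112 μg/mL) = 107.14
Step-2 factor = 107.14 / 7.1538 = 14.977
v = 12 mL / 14.977 = 0.801 mL

0.801 mL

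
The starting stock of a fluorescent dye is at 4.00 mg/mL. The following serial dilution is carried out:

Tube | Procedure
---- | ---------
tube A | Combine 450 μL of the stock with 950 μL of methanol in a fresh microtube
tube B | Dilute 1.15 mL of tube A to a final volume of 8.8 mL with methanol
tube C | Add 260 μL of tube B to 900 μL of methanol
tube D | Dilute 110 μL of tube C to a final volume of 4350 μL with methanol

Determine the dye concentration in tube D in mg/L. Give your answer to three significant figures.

0.952 mg/L

Step 1: 450 μL + 950 μL = 1400 μL total → factor 1400/450 = 3.1111
Step 2: 1.15 mL brought to 8.8 mL → factor 8.8/1.15 = 7.6522
Step 3: 260 μL + 900 μL = 1160 μL total → factor 1160/260 = 4.4615
Step 4: 110 μL brought to 4350 μL → factor 4350/110 = 39.545
Overall dilution factor = 3.1111 × 7.6522 × 4.4615 × 39.545 = 4200.3
Final = 4.00 mg/mL / 4200.3 = 0.0009523 mg/mL = 0.952 mg/L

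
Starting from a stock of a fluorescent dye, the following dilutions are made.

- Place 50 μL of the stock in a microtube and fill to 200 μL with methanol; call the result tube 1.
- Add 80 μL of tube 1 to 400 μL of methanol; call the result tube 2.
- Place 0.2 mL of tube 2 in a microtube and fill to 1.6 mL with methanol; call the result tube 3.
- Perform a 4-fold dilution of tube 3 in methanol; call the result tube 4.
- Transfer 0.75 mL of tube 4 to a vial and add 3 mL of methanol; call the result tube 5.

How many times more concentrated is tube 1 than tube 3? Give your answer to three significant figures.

48.0

Step 1: 50 μL brought to 200 μL → factor 200/50 = 4
Step 2: 80 μL + 400 μL = 480 μL total → factor 480/80 = 6
Step 3: 0.2 mL brought to 1.6 mL → factor 1.6/0.2 = 8
Dilution factor to tube 1 = 4; to tube 3 = 192
[tube 1]/[tube 3] = (factor to tube 3)/(factor to tube 1) = 192/4 = 48.0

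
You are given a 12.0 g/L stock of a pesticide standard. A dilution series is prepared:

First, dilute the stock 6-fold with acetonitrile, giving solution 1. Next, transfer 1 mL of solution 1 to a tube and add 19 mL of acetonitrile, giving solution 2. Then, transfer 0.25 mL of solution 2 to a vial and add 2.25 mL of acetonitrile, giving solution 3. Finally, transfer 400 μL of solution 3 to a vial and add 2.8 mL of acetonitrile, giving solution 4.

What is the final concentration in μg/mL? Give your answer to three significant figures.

Step 1: 6-fold → factor 6
Step 2: 1 mL + 19 mL = 20 mL total → factor 20/1 = 20
Step 3: 0.25 mL + 2.25 mL = 2.5 mL total → factor 2.5/0.25 = 10
Step 4: 400 μL + 2.8 mL = 3200 μL total → factor 3200/400 = 8
Overall dilution factor = 6 × 20 × 10 × 8 = 9600
Final = 12.0 g/L / 9600 = 0.001250 g/L = 1.25 μg/mL

1.25 μg/mL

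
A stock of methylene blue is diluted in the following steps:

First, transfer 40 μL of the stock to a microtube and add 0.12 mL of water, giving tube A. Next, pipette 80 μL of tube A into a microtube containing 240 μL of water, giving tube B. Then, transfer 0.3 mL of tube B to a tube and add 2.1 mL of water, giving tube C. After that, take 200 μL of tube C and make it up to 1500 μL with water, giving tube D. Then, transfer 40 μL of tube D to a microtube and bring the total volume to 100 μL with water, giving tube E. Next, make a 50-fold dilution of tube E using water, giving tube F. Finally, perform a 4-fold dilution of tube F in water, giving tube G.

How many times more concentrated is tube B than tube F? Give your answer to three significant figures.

Step 1: 40 μL + 0.12 mL = 160 μL total → factor 160/40 = 4
Step 2: 80 μL + 240 μL = 320 μL total → factor 320/80 = 4
Step 3: 0.3 mL + 2.1 mL = 2.4 mL total → factor 2.4/0.3 = 8
Step 4: 200 μL brought to 1500 μL → factor 1500/200 = 7.5
Step 5: 40 μL brought to 100 μL → factor 100/40 = 2.5
Step 6: 50-fold → factor 50
Dilution factor to tube B = 16; to tube F = 1.2 × 10^5
[tube B]/[tube F] = (factor to tube F)/(factor to tube B) = 1.2 × 10^5/16 = 7.50 × 10^3

7.50 × 10^3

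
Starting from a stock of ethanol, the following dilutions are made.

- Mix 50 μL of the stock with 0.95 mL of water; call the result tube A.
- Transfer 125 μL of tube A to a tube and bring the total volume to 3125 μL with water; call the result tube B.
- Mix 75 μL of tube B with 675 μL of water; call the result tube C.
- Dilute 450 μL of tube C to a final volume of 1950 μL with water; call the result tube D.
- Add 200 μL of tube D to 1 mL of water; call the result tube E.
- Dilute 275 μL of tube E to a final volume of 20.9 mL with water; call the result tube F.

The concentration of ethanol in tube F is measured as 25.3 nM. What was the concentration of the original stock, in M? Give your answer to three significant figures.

Step 1: 50 μL + 0.95 mL = 1000 μL total → factor 1000/50 = 20
Step 2: 125 μL brought to 3125 μL → factor 3125/125 = 25
Step 3: 75 μL + 675 μL = 750 μL total → factor 750/75 = 10
Step 4: 450 μL brought to 1950 μL → factor 1950/450 = 4.3333
Step 5: 200 μL + 1 mL = 1200 μL total → factor 1200/200 = 6
Step 6: 275 μL brought to 20.9 mL → factor 20900/275 = 76
Overall dilution factor = 20 × 25 × 10 × 4.3333 × 6 × 76 = 9.88 × 10^6
Stock = 25.3 nM × 9.88 × 10^6 = 2.500 × 10^8 nM = 0.250 M

0.250 M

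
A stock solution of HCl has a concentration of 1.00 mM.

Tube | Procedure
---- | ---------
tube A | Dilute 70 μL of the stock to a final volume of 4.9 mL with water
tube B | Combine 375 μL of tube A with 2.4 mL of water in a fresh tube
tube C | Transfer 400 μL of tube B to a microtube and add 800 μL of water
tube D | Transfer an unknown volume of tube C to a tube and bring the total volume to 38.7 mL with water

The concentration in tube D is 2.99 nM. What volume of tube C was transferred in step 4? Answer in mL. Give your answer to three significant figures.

0.180 mL

Step 1: 70 μL brought to 4.9 mL → factor 4900/70 = 70
Step 2: 375 μL + 2.4 mL = 2775 μL total → factor 2775/375 = 7.4
Step 3: 400 μL + 800 μL = 1200 μL total → factor 1200/400 = 3
Step 4: v brought to 38.7 mL → factor = 38.7 mL/v
Product of known-step factors = 1554
Overall factor = 1.00 mM / (2.99 nM) = 3.3445 × 10^5
Step-4 factor = 3.3445 × 10^5 / 1554 = 215.22
v = 38.7 mL / 215.22 = 0.180 mL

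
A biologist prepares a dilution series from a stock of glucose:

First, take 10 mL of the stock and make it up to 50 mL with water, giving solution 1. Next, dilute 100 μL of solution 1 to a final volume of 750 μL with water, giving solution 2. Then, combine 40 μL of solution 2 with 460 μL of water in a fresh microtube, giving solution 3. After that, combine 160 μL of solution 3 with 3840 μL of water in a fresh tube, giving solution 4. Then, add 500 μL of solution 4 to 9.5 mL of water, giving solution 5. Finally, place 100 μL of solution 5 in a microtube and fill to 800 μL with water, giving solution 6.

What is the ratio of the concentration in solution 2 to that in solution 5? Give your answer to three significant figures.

Step 1: 10 mL brought to 50 mL → factor 50/10 = 5
Step 2: 100 μL brought to 750 μL → factor 750/100 = 7.5
Step 3: 40 μL + 460 μL = 500 μL total → factor 500/40 = 12.5
Step 4: 160 μL + 3840 μL = 4000 μL total → factor 4000/160 = 25
Step 5: 500 μL + 9.5 mL = 10000 μL total → factor 10000/500 = 20
Dilution factor to solution 2 = 37.5; to solution 5 = 2.3438 × 10^5
[solution 2]/[solution 5] = (factor to solution 5)/(factor to solution 2) = 2.3438 × 10^5/37.5 = 6.25 × 10^3

6.25 × 10^3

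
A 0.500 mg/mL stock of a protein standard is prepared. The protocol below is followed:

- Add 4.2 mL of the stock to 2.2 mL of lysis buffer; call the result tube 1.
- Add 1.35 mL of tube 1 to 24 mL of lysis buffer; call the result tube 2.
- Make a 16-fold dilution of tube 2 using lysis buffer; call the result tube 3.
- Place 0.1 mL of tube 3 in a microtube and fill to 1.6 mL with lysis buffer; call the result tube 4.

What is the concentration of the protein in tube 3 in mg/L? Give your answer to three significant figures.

Step 1: 4.2 mL + 2.2 mL = 6.4 mL total → factor 6.4/4.2 = 1.5238
Step 2: 1.35 mL + 24 mL = 25.35 mL total → factor 25.35/1.35 = 18.778
Step 3: 16-fold → factor 16
Dilution factor through tube 3 = 1.5238 × 18.778 × 16 = 457.82
[tube 3] = 0.500 mg/mL / 457.82 = 0.001092 mg/mL = 1.09 mg/L

1.09 mg/L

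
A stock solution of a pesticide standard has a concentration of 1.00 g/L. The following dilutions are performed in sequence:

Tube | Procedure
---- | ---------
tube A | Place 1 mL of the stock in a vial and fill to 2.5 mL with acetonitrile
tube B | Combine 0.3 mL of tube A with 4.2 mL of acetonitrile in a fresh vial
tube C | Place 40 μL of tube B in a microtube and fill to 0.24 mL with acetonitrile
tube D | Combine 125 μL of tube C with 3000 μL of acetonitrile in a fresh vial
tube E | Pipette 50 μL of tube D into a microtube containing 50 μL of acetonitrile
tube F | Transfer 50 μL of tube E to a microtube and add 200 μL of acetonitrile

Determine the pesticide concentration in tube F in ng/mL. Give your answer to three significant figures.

17.8 ng/mL

Step 1: 1 mL brought to 2.5 mL → factor 2.5/1 = 2.5
Step 2: 0.3 mL + 4.2 mL = 4.5 mL total → factor 4.5/0.3 = 15
Step 3: 40 μL brought to 0.24 mL → factor 240/40 = 6
Step 4: 125 μL + 3000 μL = 3125 μL total → factor 3125/125 = 25
Step 5: 50 μL + 50 μL = 100 μL total → factor 100/50 = 2
Step 6: 50 μL + 200 μL = 250 μL total → factor 250/50 = 5
Overall dilution factor = 2.5 × 15 × 6 × 25 × 2 × 5 = 56250
Final = 1.00 g/L / 56250 = 1.778 × 10^-5 g/L = 17.8 ng/mL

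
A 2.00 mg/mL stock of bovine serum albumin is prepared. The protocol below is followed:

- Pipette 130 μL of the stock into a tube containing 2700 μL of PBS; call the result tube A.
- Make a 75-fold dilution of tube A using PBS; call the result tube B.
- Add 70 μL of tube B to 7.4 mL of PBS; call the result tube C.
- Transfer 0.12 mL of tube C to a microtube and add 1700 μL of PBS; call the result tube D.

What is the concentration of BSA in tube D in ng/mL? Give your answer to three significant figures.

0.757 ng/mL

Step 1: 130 μL + 2700 μL = 2830 μL total → factor 2830/130 = 21.769
Step 2: 75-fold → factor 75
Step 3: 70 μL + 7.4 mL = 7470 μL total → factor 7470/70 = 106.71
Step 4: 0.12 mL + 1700 μL = 1.82 mL total → factor 1.82/0.12 = 15.167
Overall dilution factor = 21.769 × 75 × 106.71 × 15.167 = 2.6425 × 10^6
Final = 2.00 mg/mL / 2.6425 × 10^6 = 7.569 × 10^-7 mg/mL = 0.757 ng/mL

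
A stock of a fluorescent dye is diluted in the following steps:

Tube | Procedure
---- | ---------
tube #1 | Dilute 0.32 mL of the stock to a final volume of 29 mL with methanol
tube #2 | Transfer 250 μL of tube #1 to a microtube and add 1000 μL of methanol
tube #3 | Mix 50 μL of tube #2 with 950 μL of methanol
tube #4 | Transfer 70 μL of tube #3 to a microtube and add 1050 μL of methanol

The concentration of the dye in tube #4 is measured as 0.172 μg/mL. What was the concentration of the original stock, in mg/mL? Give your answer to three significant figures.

24.9 mg/mL

Step 1: 0.32 mL brought to 29 mL → factor 29/0.32 = 90.625
Step 2: 250 μL + 1000 μL = 1250 μL total → factor 1250/250 = 5
Step 3: 50 μL + 950 μL = 1000 μL total → factor 1000/50 = 20
Step 4: 70 μL + 1050 μL = 1120 μL total → factor 1120/70 = 16
Overall dilution factor = 90.625 × 5 × 20 × 16 = 1.45 × 10^5
Stock = 0.172 μg/mL × 1.45 × 10^5 = 2.494 × 10^4 μg/mL = 24.9 mg/mL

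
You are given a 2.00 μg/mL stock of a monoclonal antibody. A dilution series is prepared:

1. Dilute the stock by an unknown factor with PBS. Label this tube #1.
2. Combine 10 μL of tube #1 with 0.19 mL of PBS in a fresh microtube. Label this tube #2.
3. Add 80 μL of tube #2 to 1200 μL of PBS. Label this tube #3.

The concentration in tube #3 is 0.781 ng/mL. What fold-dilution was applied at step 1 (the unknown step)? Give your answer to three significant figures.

Step 1: unknown factor x
Step 2: 10 μL + 0.19 mL = 200 μL total → factor 200/10 = 20
Step 3: 80 μL + 1200 μL = 1280 μL total → factor 1280/80 = 16
Product of known-step factors = 320
Overall factor = 2.00 μg/mL / (0.781 ng/mL) = 2560.8
x = 2560.8 / 320 = 8.00

8.00-fold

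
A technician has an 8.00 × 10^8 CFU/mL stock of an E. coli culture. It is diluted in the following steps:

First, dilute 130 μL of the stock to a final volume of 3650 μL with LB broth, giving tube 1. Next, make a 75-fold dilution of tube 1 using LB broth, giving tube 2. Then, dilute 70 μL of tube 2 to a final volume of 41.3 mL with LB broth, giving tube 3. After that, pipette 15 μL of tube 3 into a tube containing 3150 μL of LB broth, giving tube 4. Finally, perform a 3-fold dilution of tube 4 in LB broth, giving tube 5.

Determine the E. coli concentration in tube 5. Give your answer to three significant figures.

1.02 CFU/mL

Step 1: 130 μL brought to 3650 μL → factor 3650/130 = 28.077
Step 2: 75-fold → factor 75
Step 3: 70 μL brought to 41.3 mL → factor 41300/70 = 590
Step 4: 15 μL + 3150 μL = 3165 μL total → factor 3165/15 = 211
Step 5: 3-fold → factor 3
Overall dilution factor = 28.077 × 75 × 590 × 211 × 3 = 7.8644 × 10^8
Final = 8.00 × 10^8 CFU/mL / 7.8644 × 10^8 = 1.02 CFU/mL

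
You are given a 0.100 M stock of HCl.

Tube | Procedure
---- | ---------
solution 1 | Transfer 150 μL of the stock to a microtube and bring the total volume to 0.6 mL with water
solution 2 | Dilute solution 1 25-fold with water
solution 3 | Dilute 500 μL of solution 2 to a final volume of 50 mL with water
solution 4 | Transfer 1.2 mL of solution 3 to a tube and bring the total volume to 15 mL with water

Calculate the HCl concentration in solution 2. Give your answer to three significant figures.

0.00100 M

Step 1: 150 μL brought to 0.6 mL → factor 600/150 = 4
Step 2: 25-fold → factor 25
Dilution factor through solution 2 = 4 × 25 = 100
[solution 2] = 0.100 M / 100 = 0.00100 M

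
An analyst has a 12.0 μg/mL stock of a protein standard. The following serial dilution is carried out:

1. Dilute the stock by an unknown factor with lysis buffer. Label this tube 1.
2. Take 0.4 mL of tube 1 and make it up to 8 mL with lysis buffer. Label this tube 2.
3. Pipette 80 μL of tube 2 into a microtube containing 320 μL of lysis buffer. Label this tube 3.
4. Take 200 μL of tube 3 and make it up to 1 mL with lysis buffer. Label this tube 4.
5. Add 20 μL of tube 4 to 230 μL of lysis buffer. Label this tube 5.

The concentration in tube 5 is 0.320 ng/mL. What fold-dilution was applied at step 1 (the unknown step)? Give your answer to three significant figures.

Step 1: unknown factor x
Step 2: 0.4 mL brought to 8 mL → factor 8/0.4 = 20
Step 3: 80 μL + 320 μL = 400 μL total → factor 400/80 = 5
Step 4: 200 μL brought to 1 mL → factor 1000/200 = 5
Step 5: 20 μL + 230 μL = 250 μL total → factor 250/20 = 12.5
Product of known-step factors = 6250
Overall factor = 12.0 μg/mL / (0.320 ng/mL) = 37500
x = 37500 / 6250 = 6.00

6.00-fold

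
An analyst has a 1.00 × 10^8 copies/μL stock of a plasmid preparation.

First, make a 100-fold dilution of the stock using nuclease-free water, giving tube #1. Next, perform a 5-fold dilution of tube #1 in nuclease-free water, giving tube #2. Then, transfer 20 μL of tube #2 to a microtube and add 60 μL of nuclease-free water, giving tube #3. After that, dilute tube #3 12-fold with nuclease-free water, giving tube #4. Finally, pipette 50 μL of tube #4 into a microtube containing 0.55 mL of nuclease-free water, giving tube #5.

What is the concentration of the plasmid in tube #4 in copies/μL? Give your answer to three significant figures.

Step 1: 100-fold → factor 100
Step 2: 5-fold → factor 5
Step 3: 20 μL + 60 μL = 80 μL total → factor 80/20 = 4
Step 4: 12-fold → factor 12
Dilution factor through tube #4 = 100 × 5 × 4 × 12 = 24000
[tube #4] = 1.00 × 10^8 copies/μL / 24000 = 4.17 × 10^3 copies/μL

4.17 × 10^3 copies/μL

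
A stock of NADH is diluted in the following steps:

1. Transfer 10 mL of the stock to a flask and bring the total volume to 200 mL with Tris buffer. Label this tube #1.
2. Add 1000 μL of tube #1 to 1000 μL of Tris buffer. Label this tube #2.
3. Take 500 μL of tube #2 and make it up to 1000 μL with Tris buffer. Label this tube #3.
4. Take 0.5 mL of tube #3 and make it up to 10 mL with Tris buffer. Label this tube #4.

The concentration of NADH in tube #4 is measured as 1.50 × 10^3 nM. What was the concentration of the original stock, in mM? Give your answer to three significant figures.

Step 1: 10 mL brought to 200 mL → factor 200/10 = 20
Step 2: 1000 μL + 1000 μL = 2000 μL total → factor 2000/1000 = 2
Step 3: 500 μL brought to 1000 μL → factor 1000/500 = 2
Step 4: 0.5 mL brought to 10 mL → factor 10/0.5 = 20
Overall dilution factor = 20 × 2 × 2 × 20 = 1600
Stock = 1.50 × 10^3 nM × 1600 = 2.400 × 10^6 nM = 2.40 mM

2.40 mM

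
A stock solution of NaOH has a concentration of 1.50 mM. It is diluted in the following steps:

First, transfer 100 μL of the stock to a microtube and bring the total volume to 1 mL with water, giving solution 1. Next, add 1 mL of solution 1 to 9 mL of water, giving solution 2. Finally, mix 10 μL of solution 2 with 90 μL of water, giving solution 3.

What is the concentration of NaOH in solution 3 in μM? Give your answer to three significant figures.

1.50 μM

Step 1: 100 μL brought to 1 mL → factor 1000/100 = 10
Step 2: 1 mL + 9 mL = 10 mL total → factor 10/1 = 10
Step 3: 10 μL + 90 μL = 100 μL total → factor 100/10 = 10
Overall dilution factor = 10 × 10 × 10 = 1000
Final = 1.50 mM / 1000 = 0.001500 mM = 1.50 μM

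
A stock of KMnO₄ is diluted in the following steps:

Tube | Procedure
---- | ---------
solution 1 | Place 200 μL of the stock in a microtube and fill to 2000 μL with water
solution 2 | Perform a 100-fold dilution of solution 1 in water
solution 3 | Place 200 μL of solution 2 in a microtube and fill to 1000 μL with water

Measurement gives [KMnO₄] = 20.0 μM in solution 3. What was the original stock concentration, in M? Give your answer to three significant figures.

Step 1: 200 μL brought to 2000 μL → factor 2000/200 = 10
Step 2: 100-fold → factor 100
Step 3: 200 μL brought to 1000 μL → factor 1000/200 = 5
Overall dilution factor = 10 × 100 × 5 = 5000
Stock = 20.0 μM × 5000 = 1.000 × 10^5 μM = 0.100 M

0.100 M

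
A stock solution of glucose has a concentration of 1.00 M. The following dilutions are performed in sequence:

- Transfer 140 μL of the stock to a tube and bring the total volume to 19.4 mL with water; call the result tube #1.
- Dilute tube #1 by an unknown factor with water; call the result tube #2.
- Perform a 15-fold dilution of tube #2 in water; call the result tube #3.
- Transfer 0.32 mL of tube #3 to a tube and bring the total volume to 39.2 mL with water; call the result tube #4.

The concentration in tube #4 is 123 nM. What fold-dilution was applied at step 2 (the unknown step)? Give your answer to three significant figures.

31.9-fold

Step 1: 140 μL brought to 19.4 mL → factor 19400/140 = 138.57
Step 2: unknown factor x
Step 3: 15-fold → factor 15
Step 4: 0.32 mL brought to 39.2 mL → factor 39.2/0.32 = 122.5
Product of known-step factors = 2.5462 × 10^5
Overall factor = 1.00 M / (123 nM) = 8.1301 × 10^6
x = 8.1301 × 10^6 / 2.5462 × 10^5 = 31.9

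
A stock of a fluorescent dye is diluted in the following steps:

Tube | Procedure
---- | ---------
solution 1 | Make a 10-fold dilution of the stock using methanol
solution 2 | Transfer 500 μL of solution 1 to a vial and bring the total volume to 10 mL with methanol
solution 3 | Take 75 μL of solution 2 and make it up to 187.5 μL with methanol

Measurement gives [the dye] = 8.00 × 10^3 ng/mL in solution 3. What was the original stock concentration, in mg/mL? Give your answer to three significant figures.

Step 1: 10-fold → factor 10
Step 2: 500 μL brought to 10 mL → factor 10000/500 = 20
Step 3: 75 μL brought to 187.5 μL → factor 187.5/75 = 2.5
Overall dilution factor = 10 × 20 × 2.5 = 500
Stock = 8.00 × 10^3 ng/mL × 500 = 4.000 × 10^6 ng/mL = 4.00 mg/mL

4.00 mg/mL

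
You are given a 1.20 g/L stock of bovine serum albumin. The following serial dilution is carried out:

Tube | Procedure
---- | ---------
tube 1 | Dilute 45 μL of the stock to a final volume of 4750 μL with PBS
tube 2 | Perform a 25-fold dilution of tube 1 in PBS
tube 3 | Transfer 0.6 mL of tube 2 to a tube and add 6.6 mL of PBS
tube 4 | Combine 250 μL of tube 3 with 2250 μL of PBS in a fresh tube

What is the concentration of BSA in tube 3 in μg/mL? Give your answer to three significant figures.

Step 1: 45 μL brought to 4750 μL → factor 4750/45 = 105.56
Step 2: 25-fold → factor 25
Step 3: 0.6 mL + 6.6 mL = 7.2 mL total → factor 7.2/0.6 = 12
Dilution factor through tube 3 = 105.56 × 25 × 12 = 31667
[tube 3] = 1.20 g/L / 31667 = 3.789 × 10^-5 g/L = 0.0379 μg/mL

0.0379 μg/mL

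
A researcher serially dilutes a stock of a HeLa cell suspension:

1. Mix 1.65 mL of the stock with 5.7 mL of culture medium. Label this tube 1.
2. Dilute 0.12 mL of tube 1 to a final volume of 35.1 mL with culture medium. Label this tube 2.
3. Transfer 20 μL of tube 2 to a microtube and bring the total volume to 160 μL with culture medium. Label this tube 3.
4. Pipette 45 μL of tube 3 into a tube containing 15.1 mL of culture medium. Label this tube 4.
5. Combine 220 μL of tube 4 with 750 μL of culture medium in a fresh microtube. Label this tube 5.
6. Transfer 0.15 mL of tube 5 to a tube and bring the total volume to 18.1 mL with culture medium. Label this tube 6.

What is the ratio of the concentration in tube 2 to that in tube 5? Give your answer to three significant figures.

1.19 × 10^4

Step 1: 1.65 mL + 5.7 mL = 7.35 mL total → factor 7.35/1.65 = 4.4545
Step 2: 0.12 mL brought to 35.1 mL → factor 35.1/0.12 = 292.5
Step 3: 20 μL brought to 160 μL → factor 160/20 = 8
Step 4: 45 μL + 15.1 mL = 15145 μL total → factor 15145/45 = 336.56
Step 5: 220 μL + 750 μL = 970 μL total → factor 970/220 = 4.4091
Dilution factor to tube 2 = 1303; to tube 5 = 1.5468 × 10^7
[tube 2]/[tube 5] = (factor to tube 5)/(factor to tube 2) = 1.5468 × 10^7/1303 = 1.19 × 10^4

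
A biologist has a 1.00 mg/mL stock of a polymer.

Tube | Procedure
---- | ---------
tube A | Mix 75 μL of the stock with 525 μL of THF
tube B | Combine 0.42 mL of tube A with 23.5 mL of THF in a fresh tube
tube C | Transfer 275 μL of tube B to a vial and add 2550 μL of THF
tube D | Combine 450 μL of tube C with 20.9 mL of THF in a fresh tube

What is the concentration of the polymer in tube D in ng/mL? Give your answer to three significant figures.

Step 1: 75 μL + 525 μL = 600 μL total → factor 600/75 = 8
Step 2: 0.42 mL + 23.5 mL = 23.92 mL total → factor 23.92/0.42 = 56.952
Step 3: 275 μL + 2550 μL = 2825 μL total → factor 2825/275 = 10.273
Step 4: 450 μL + 20.9 mL = 21350 μL total → factor 21350/450 = 47.444
Overall dilution factor = 8 × 56.952 × 10.273 × 47.444 = 2.2206 × 10^5
Final = 1.00 mg/mL / 2.2206 × 10^5 = 4.503 × 10^-6 mg/mL = 4.50 ng/mL

4.50 ng/mL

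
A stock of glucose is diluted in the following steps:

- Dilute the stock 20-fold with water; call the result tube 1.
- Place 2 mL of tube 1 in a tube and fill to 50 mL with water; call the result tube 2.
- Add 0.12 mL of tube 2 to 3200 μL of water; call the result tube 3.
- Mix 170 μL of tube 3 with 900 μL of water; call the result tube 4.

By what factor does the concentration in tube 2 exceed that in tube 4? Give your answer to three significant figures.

Step 1: 20-fold → factor 20
Step 2: 2 mL brought to 50 mL → factor 50/2 = 25
Step 3: 0.12 mL + 3200 μL = 3.32 mL total → factor 3.32/0.12 = 27.667
Step 4: 170 μL + 900 μL = 1070 μL total → factor 1070/170 = 6.2941
Dilution factor to tube 2 = 500; to tube 4 = 87069
[tube 2]/[tube 4] = (factor to tube 4)/(factor to tube 2) = 87069/500 = 174

174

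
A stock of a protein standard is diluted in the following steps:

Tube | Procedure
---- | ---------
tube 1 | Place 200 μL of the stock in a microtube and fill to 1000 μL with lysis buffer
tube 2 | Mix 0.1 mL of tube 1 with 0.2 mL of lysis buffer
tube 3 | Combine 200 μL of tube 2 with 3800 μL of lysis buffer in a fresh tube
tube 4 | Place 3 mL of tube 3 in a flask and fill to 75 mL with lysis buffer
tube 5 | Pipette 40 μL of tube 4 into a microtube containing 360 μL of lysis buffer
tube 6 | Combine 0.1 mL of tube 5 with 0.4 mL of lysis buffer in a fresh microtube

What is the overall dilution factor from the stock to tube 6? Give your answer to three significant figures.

3.75 × 10^5

Step 1: 200 μL brought to 1000 μL → factor 1000/200 = 5
Step 2: 0.1 mL + 0.2 mL = 0.3 mL total → factor 0.3/0.1 = 3
Step 3: 200 μL + 3800 μL = 4000 μL total → factor 4000/200 = 20
Step 4: 3 mL brought to 75 mL → factor 75/3 = 25
Step 5: 40 μL + 360 μL = 400 μL total → factor 400/40 = 10
Step 6: 0.1 mL + 0.4 mL = 0.5 mL total → factor 0.5/0.1 = 5
Overall dilution factor = 5 × 3 × 20 × 25 × 10 × 5 = 3.75 × 10^5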